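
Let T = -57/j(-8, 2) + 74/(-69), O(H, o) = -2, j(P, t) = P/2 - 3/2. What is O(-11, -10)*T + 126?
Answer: 81530/759 ≈ 107.42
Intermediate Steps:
j(P, t) = -3/2 + P/2 (j(P, t) = P*(½) - 3*½ = P/2 - 3/2 = -3/2 + P/2)
T = 7052/759 (T = -57/(-3/2 + (½)*(-8)) + 74/(-69) = -57/(-3/2 - 4) + 74*(-1/69) = -57/(-11/2) - 74/69 = -57*(-2/11) - 74/69 = 114/11 - 74/69 = 7052/759 ≈ 9.2912)
O(-11, -10)*T + 126 = -2*7052/759 + 126 = -14104/759 + 126 = 81530/759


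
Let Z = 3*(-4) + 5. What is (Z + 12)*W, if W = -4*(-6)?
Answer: 120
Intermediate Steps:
W = 24
Z = -7 (Z = -12 + 5 = -7)
(Z + 12)*W = (-7 + 12)*24 = 5*24 = 120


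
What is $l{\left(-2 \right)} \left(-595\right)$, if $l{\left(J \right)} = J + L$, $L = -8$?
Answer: $5950$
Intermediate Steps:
$l{\left(J \right)} = -8 + J$ ($l{\left(J \right)} = J - 8 = -8 + J$)
$l{\left(-2 \right)} \left(-595\right) = \left(-8 - 2\right) \left(-595\right) = \left(-10\right) \left(-595\right) = 5950$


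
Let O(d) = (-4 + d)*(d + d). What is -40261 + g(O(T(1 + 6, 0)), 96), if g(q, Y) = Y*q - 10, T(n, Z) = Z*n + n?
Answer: -36239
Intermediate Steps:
T(n, Z) = n + Z*n
O(d) = 2*d*(-4 + d) (O(d) = (-4 + d)*(2*d) = 2*d*(-4 + d))
g(q, Y) = -10 + Y*q
-40261 + g(O(T(1 + 6, 0)), 96) = -40261 + (-10 + 96*(2*((1 + 6)*(1 + 0))*(-4 + (1 + 6)*(1 + 0)))) = -40261 + (-10 + 96*(2*(7*1)*(-4 + 7*1))) = -40261 + (-10 + 96*(2*7*(-4 + 7))) = -40261 + (-10 + 96*(2*7*3)) = -40261 + (-10 + 96*42) = -40261 + (-10 + 4032) = -40261 + 4022 = -36239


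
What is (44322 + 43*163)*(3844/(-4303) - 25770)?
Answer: -5692205156974/4303 ≈ -1.3228e+9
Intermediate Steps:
(44322 + 43*163)*(3844/(-4303) - 25770) = (44322 + 7009)*(3844*(-1/4303) - 25770) = 51331*(-3844/4303 - 25770) = 51331*(-110892154/4303) = -5692205156974/4303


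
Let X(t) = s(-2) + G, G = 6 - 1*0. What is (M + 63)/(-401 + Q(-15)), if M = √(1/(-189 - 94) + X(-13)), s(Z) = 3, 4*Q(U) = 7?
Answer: -252/1597 - 4*√720518/451951 ≈ -0.16531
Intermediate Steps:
Q(U) = 7/4 (Q(U) = (¼)*7 = 7/4)
G = 6 (G = 6 + 0 = 6)
X(t) = 9 (X(t) = 3 + 6 = 9)
M = √720518/283 (M = √(1/(-189 - 94) + 9) = √(1/(-283) + 9) = √(-1/283 + 9) = √(2546/283) = √720518/283 ≈ 2.9994)
(M + 63)/(-401 + Q(-15)) = (√720518/283 + 63)/(-401 + 7/4) = (63 + √720518/283)/(-1597/4) = (63 + √720518/283)*(-4/1597) = -252/1597 - 4*√720518/451951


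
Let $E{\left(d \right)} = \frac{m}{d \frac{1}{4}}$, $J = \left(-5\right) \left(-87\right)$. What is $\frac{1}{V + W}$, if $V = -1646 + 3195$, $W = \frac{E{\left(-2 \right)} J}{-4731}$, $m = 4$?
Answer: $\frac{1577}{2443933} \approx 0.00064527$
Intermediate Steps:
$J = 435$
$E{\left(d \right)} = \frac{16}{d}$ ($E{\left(d \right)} = \frac{4}{d \frac{1}{4}} = \frac{4}{\frac{1}{4} d} = 4 \frac{4}{d} = \frac{16}{d}$)
$W = \frac{1160}{1577}$ ($W = \frac{\frac{16}{-2} \cdot 435}{-4731} = 16 \left(- \frac{1}{2}\right) 435 \left(- \frac{1}{4731}\right) = \left(-8\right) 435 \left(- \frac{1}{4731}\right) = \left(-3480\right) \left(- \frac{1}{4731}\right) = \frac{1160}{1577} \approx 0.73557$)
$V = 1549$
$\frac{1}{V + W} = \frac{1}{1549 + \frac{1160}{1577}} = \frac{1}{\frac{2443933}{1577}} = \frac{1577}{2443933}$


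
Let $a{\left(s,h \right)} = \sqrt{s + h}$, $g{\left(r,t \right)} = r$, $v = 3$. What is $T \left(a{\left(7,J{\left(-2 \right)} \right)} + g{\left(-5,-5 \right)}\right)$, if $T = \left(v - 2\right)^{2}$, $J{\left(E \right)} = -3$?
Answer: $-3$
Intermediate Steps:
$a{\left(s,h \right)} = \sqrt{h + s}$
$T = 1$ ($T = \left(3 - 2\right)^{2} = 1^{2} = 1$)
$T \left(a{\left(7,J{\left(-2 \right)} \right)} + g{\left(-5,-5 \right)}\right) = 1 \left(\sqrt{-3 + 7} - 5\right) = 1 \left(\sqrt{4} - 5\right) = 1 \left(2 - 5\right) = 1 \left(-3\right) = -3$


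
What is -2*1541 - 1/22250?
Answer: -68574501/22250 ≈ -3082.0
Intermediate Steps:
-2*1541 - 1/22250 = -3082 - 1*1/22250 = -3082 - 1/22250 = -68574501/22250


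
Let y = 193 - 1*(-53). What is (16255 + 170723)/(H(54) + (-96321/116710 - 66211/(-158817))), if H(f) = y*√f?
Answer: 26235372020127735526813620/1122726739444752587869209791 + 47408584237228619083708563600*√6/1122726739444752587869209791 ≈ 103.46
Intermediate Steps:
y = 246 (y = 193 + 53 = 246)
H(f) = 246*√f
(16255 + 170723)/(H(54) + (-96321/116710 - 66211/(-158817))) = (16255 + 170723)/(246*√54 + (-96321/116710 - 66211/(-158817))) = 186978/(246*(3*√6) + (-96321*1/116710 - 66211*(-1/158817))) = 186978/(738*√6 + (-96321/116710 + 66211/158817)) = 186978/(738*√6 - 7569926447/18535532070) = 186978/(-7569926447/18535532070 + 738*√6)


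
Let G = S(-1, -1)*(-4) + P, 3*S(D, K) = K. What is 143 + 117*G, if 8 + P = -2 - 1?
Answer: -988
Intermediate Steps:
S(D, K) = K/3
P = -11 (P = -8 + (-2 - 1) = -8 - 3 = -11)
G = -29/3 (G = ((⅓)*(-1))*(-4) - 11 = -⅓*(-4) - 11 = 4/3 - 11 = -29/3 ≈ -9.6667)
143 + 117*G = 143 + 117*(-29/3) = 143 - 1131 = -988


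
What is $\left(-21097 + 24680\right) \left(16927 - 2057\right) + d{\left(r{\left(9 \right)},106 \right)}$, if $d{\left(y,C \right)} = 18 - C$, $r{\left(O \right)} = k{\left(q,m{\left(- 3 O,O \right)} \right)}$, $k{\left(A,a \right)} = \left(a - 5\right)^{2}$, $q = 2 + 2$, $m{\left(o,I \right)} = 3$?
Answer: $53279122$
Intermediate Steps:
$q = 4$
$k{\left(A,a \right)} = \left(-5 + a\right)^{2}$
$r{\left(O \right)} = 4$ ($r{\left(O \right)} = \left(-5 + 3\right)^{2} = \left(-2\right)^{2} = 4$)
$\left(-21097 + 24680\right) \left(16927 - 2057\right) + d{\left(r{\left(9 \right)},106 \right)} = \left(-21097 + 24680\right) \left(16927 - 2057\right) + \left(18 - 106\right) = 3583 \cdot 14870 + \left(18 - 106\right) = 53279210 - 88 = 53279122$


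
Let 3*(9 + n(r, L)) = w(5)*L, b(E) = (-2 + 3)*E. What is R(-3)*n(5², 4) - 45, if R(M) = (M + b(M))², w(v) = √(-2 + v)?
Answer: -369 + 48*√3 ≈ -285.86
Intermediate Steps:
b(E) = E (b(E) = 1*E = E)
R(M) = 4*M² (R(M) = (M + M)² = (2*M)² = 4*M²)
n(r, L) = -9 + L*√3/3 (n(r, L) = -9 + (√(-2 + 5)*L)/3 = -9 + (√3*L)/3 = -9 + (L*√3)/3 = -9 + L*√3/3)
R(-3)*n(5², 4) - 45 = (4*(-3)²)*(-9 + (⅓)*4*√3) - 45 = (4*9)*(-9 + 4*√3/3) - 45 = 36*(-9 + 4*√3/3) - 45 = (-324 + 48*√3) - 45 = -369 + 48*√3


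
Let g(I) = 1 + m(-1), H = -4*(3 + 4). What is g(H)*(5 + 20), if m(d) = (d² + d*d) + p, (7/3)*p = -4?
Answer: 225/7 ≈ 32.143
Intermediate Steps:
p = -12/7 (p = (3/7)*(-4) = -12/7 ≈ -1.7143)
m(d) = -12/7 + 2*d² (m(d) = (d² + d*d) - 12/7 = (d² + d²) - 12/7 = 2*d² - 12/7 = -12/7 + 2*d²)
H = -28 (H = -4*7 = -28)
g(I) = 9/7 (g(I) = 1 + (-12/7 + 2*(-1)²) = 1 + (-12/7 + 2*1) = 1 + (-12/7 + 2) = 1 + 2/7 = 9/7)
g(H)*(5 + 20) = 9*(5 + 20)/7 = (9/7)*25 = 225/7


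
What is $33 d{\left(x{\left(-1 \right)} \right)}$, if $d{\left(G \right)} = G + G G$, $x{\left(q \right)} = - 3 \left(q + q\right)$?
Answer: $1386$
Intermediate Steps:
$x{\left(q \right)} = - 6 q$ ($x{\left(q \right)} = - 3 \cdot 2 q = - 6 q$)
$d{\left(G \right)} = G + G^{2}$
$33 d{\left(x{\left(-1 \right)} \right)} = 33 \left(-6\right) \left(-1\right) \left(1 - -6\right) = 33 \cdot 6 \left(1 + 6\right) = 33 \cdot 6 \cdot 7 = 33 \cdot 42 = 1386$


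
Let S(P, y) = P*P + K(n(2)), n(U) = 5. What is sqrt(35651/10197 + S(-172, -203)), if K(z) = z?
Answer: 2*sqrt(706380283)/309 ≈ 172.02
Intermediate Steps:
S(P, y) = 5 + P**2 (S(P, y) = P*P + 5 = P**2 + 5 = 5 + P**2)
sqrt(35651/10197 + S(-172, -203)) = sqrt(35651/10197 + (5 + (-172)**2)) = sqrt(35651*(1/10197) + (5 + 29584)) = sqrt(3241/927 + 29589) = sqrt(27432244/927) = 2*sqrt(706380283)/309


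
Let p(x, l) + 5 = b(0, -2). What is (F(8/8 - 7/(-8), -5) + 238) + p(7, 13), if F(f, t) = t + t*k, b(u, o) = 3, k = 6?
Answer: 201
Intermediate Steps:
p(x, l) = -2 (p(x, l) = -5 + 3 = -2)
F(f, t) = 7*t (F(f, t) = t + t*6 = t + 6*t = 7*t)
(F(8/8 - 7/(-8), -5) + 238) + p(7, 13) = (7*(-5) + 238) - 2 = (-35 + 238) - 2 = 203 - 2 = 201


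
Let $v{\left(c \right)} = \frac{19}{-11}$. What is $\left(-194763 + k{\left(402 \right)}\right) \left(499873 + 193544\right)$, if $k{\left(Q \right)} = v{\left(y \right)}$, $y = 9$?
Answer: $- \frac{1485584901804}{11} \approx -1.3505 \cdot 10^{11}$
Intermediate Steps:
$v{\left(c \right)} = - \frac{19}{11}$ ($v{\left(c \right)} = 19 \left(- \frac{1}{11}\right) = - \frac{19}{11}$)
$k{\left(Q \right)} = - \frac{19}{11}$
$\left(-194763 + k{\left(402 \right)}\right) \left(499873 + 193544\right) = \left(-194763 - \frac{19}{11}\right) \left(499873 + 193544\right) = \left(- \frac{2142412}{11}\right) 693417 = - \frac{1485584901804}{11}$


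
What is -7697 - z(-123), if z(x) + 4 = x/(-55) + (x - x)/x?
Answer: -423238/55 ≈ -7695.2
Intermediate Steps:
z(x) = -4 - x/55 (z(x) = -4 + (x/(-55) + (x - x)/x) = -4 + (x*(-1/55) + 0/x) = -4 + (-x/55 + 0) = -4 - x/55)
-7697 - z(-123) = -7697 - (-4 - 1/55*(-123)) = -7697 - (-4 + 123/55) = -7697 - 1*(-97/55) = -7697 + 97/55 = -423238/55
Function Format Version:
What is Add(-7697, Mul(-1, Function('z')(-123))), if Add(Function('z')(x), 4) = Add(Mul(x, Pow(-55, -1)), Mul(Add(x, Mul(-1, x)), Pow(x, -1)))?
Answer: Rational(-423238, 55) ≈ -7695.2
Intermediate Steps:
Function('z')(x) = Add(-4, Mul(Rational(-1, 55), x)) (Function('z')(x) = Add(-4, Add(Mul(x, Pow(-55, -1)), Mul(Add(x, Mul(-1, x)), Pow(x, -1)))) = Add(-4, Add(Mul(x, Rational(-1, 55)), Mul(0, Pow(x, -1)))) = Add(-4, Add(Mul(Rational(-1, 55), x), 0)) = Add(-4, Mul(Rational(-1, 55), x)))
Add(-7697, Mul(-1, Function('z')(-123))) = Add(-7697, Mul(-1, Add(-4, Mul(Rational(-1, 55), -123)))) = Add(-7697, Mul(-1, Add(-4, Rational(123, 55)))) = Add(-7697, Mul(-1, Rational(-97, 55))) = Add(-7697, Rational(97, 55)) = Rational(-423238, 55)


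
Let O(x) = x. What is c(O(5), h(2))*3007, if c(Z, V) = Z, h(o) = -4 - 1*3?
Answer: 15035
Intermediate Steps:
h(o) = -7 (h(o) = -4 - 3 = -7)
c(O(5), h(2))*3007 = 5*3007 = 15035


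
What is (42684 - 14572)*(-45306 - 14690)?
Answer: -1686607552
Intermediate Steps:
(42684 - 14572)*(-45306 - 14690) = 28112*(-59996) = -1686607552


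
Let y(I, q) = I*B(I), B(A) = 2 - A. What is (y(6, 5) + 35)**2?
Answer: 121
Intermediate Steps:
y(I, q) = I*(2 - I)
(y(6, 5) + 35)**2 = (6*(2 - 1*6) + 35)**2 = (6*(2 - 6) + 35)**2 = (6*(-4) + 35)**2 = (-24 + 35)**2 = 11**2 = 121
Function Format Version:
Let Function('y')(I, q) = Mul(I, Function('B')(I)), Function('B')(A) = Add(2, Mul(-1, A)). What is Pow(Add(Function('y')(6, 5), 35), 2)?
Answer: 121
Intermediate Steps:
Function('y')(I, q) = Mul(I, Add(2, Mul(-1, I)))
Pow(Add(Function('y')(6, 5), 35), 2) = Pow(Add(Mul(6, Add(2, Mul(-1, 6))), 35), 2) = Pow(Add(Mul(6, Add(2, -6)), 35), 2) = Pow(Add(Mul(6, -4), 35), 2) = Pow(Add(-24, 35), 2) = Pow(11, 2) = 121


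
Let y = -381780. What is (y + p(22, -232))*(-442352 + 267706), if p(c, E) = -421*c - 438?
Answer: 68370416080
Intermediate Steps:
p(c, E) = -438 - 421*c
(y + p(22, -232))*(-442352 + 267706) = (-381780 + (-438 - 421*22))*(-442352 + 267706) = (-381780 + (-438 - 9262))*(-174646) = (-381780 - 9700)*(-174646) = -391480*(-174646) = 68370416080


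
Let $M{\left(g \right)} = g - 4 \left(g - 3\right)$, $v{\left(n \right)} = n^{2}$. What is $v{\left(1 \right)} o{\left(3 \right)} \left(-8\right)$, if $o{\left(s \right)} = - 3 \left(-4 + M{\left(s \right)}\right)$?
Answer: $-24$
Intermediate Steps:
$M{\left(g \right)} = 12 - 3 g$ ($M{\left(g \right)} = g - 4 \left(-3 + g\right) = g - \left(-12 + 4 g\right) = 12 - 3 g$)
$o{\left(s \right)} = -24 + 9 s$ ($o{\left(s \right)} = - 3 \left(-4 - \left(-12 + 3 s\right)\right) = - 3 \left(8 - 3 s\right) = -24 + 9 s$)
$v{\left(1 \right)} o{\left(3 \right)} \left(-8\right) = 1^{2} \left(-24 + 9 \cdot 3\right) \left(-8\right) = 1 \left(-24 + 27\right) \left(-8\right) = 1 \cdot 3 \left(-8\right) = 3 \left(-8\right) = -24$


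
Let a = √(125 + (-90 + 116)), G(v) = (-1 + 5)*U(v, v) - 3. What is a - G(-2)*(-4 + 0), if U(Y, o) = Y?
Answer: -44 + √151 ≈ -31.712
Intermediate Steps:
G(v) = -3 + 4*v (G(v) = (-1 + 5)*v - 3 = 4*v - 3 = -3 + 4*v)
a = √151 (a = √(125 + 26) = √151 ≈ 12.288)
a - G(-2)*(-4 + 0) = √151 - (-3 + 4*(-2))*(-4 + 0) = √151 - (-3 - 8)*(-4) = √151 - (-11)*(-4) = √151 - 1*44 = √151 - 44 = -44 + √151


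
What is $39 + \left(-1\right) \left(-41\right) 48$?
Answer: $2007$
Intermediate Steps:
$39 + \left(-1\right) \left(-41\right) 48 = 39 + 41 \cdot 48 = 39 + 1968 = 2007$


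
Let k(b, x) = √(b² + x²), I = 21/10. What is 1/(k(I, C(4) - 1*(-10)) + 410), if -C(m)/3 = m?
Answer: 10/4129 ≈ 0.0024219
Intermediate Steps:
C(m) = -3*m
I = 21/10 (I = 21*(⅒) = 21/10 ≈ 2.1000)
1/(k(I, C(4) - 1*(-10)) + 410) = 1/(√((21/10)² + (-3*4 - 1*(-10))²) + 410) = 1/(√(441/100 + (-12 + 10)²) + 410) = 1/(√(441/100 + (-2)²) + 410) = 1/(√(441/100 + 4) + 410) = 1/(√(841/100) + 410) = 1/(29/10 + 410) = 1/(4129/10) = 10/4129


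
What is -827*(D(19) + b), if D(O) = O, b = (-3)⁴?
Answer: -82700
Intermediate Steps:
b = 81
-827*(D(19) + b) = -827*(19 + 81) = -827*100 = -82700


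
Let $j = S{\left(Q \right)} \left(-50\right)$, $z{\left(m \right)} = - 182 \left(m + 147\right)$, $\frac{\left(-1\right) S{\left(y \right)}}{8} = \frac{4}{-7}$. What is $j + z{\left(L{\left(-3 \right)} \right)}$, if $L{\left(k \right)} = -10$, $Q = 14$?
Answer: $- \frac{176138}{7} \approx -25163.0$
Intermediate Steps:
$S{\left(y \right)} = \frac{32}{7}$ ($S{\left(y \right)} = - 8 \frac{4}{-7} = - 8 \cdot 4 \left(- \frac{1}{7}\right) = \left(-8\right) \left(- \frac{4}{7}\right) = \frac{32}{7}$)
$z{\left(m \right)} = -26754 - 182 m$ ($z{\left(m \right)} = - 182 \left(147 + m\right) = -26754 - 182 m$)
$j = - \frac{1600}{7}$ ($j = \frac{32}{7} \left(-50\right) = - \frac{1600}{7} \approx -228.57$)
$j + z{\left(L{\left(-3 \right)} \right)} = - \frac{1600}{7} - 24934 = - \frac{176138}{7}$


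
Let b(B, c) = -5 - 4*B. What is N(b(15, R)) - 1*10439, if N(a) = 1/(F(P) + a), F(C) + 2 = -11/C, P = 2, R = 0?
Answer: -1513657/145 ≈ -10439.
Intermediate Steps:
F(C) = -2 - 11/C
N(a) = 1/(-15/2 + a) (N(a) = 1/((-2 - 11/2) + a) = 1/(-15/2 + a))
N(b(15, R)) - 1*10439 = 2/(-15 + 2*(-5 - 4*15)) - 1*10439 = 2/(-15 + 2*(-5 - 60)) - 10439 = 2/(-15 + 2*(-65)) - 10439 = 2/(-15 - 130) - 10439 = 2/(-145) - 10439 = 2*(-1/145) - 10439 = -2/145 - 10439 = -1513657/145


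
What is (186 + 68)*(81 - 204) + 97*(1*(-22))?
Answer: -33376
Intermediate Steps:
(186 + 68)*(81 - 204) + 97*(1*(-22)) = 254*(-123) + 97*(-22) = -31242 - 2134 = -33376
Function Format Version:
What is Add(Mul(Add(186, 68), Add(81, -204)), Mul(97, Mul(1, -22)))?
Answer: -33376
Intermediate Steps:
Add(Mul(Add(186, 68), Add(81, -204)), Mul(97, Mul(1, -22))) = Add(Mul(254, -123), Mul(97, -22)) = Add(-31242, -2134) = -33376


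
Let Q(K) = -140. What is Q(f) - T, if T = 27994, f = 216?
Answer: -28134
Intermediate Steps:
Q(f) - T = -140 - 1*27994 = -140 - 27994 = -28134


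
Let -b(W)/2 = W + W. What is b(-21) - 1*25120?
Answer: -25036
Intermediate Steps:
b(W) = -4*W (b(W) = -2*(W + W) = -4*W)
b(-21) - 1*25120 = -4*(-21) - 1*25120 = 84 - 25120 = -25036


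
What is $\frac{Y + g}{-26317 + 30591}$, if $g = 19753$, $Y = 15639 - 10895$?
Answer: $\frac{24497}{4274} \approx 5.7316$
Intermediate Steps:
$Y = 4744$ ($Y = 15639 - 10895 = 4744$)
$\frac{Y + g}{-26317 + 30591} = \frac{4744 + 19753}{-26317 + 30591} = \frac{24497}{4274}$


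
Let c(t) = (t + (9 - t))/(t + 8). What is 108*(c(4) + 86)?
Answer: 9369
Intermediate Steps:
c(t) = 9/(8 + t)
108*(c(4) + 86) = 108*(9/(8 + 4) + 86) = 108*(9/12 + 86) = 108*(9*(1/12) + 86) = 108*(¾ + 86) = 108*(347/4) = 9369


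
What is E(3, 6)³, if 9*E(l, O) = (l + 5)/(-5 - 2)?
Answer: -512/250047 ≈ -0.0020476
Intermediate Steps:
E(l, O) = -5/63 - l/63 (E(l, O) = ((l + 5)/(-5 - 2))/9 = ((5 + l)/(-7))/9 = ((5 + l)*(-⅐))/9 = (-5/7 - l/7)/9 = -5/63 - l/63)
E(3, 6)³ = (-5/63 - 1/63*3)³ = (-5/63 - 1/21)³ = (-8/63)³ = -512/250047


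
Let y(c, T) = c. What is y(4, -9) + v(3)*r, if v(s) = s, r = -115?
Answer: -341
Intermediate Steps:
y(4, -9) + v(3)*r = 4 + 3*(-115) = 4 - 345 = -341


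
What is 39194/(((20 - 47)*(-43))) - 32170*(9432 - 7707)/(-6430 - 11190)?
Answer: 6511826153/2045682 ≈ 3183.2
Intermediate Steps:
39194/(((20 - 47)*(-43))) - 32170*(9432 - 7707)/(-6430 - 11190) = 39194/((-27*(-43))) - 32170/((-17620/1725)) = 39194/1161 - 32170/((-17620*1/1725)) = 39194*(1/1161) - 32170/(-3524/345) = 39194/1161 - 32170*(-345/3524) = 39194/1161 + 5549325/1762 = 6511826153/2045682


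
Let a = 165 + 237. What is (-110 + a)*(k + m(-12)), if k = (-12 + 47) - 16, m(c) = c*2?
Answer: -1460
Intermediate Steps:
m(c) = 2*c
k = 19 (k = 35 - 16 = 19)
a = 402
(-110 + a)*(k + m(-12)) = (-110 + 402)*(19 + 2*(-12)) = 292*(19 - 24) = 292*(-5) = -1460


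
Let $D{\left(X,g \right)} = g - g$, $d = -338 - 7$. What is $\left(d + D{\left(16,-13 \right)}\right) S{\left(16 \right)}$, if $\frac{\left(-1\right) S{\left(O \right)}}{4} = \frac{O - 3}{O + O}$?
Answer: $\frac{4485}{8} \approx 560.63$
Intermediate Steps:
$S{\left(O \right)} = - \frac{2 \left(-3 + O\right)}{O}$ ($S{\left(O \right)} = - 4 \frac{O - 3}{O + O} = - 4 \frac{-3 + O}{2 O} = - \frac{2 \left(-3 + O\right)}{O}$)
$d = -345$ ($d = -338 - 7 = -345$)
$D{\left(X,g \right)} = 0$
$\left(d + D{\left(16,-13 \right)}\right) S{\left(16 \right)} = \left(-345 + 0\right) \left(-2 + \frac{6}{16}\right) = - 345 \left(-2 + 6 \cdot \frac{1}{16}\right) = - 345 \left(-2 + \frac{3}{8}\right) = \left(-345\right) \left(- \frac{13}{8}\right) = \frac{4485}{8}$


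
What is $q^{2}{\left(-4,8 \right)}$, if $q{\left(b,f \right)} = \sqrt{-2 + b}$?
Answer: $-6$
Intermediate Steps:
$q^{2}{\left(-4,8 \right)} = \left(\sqrt{-2 - 4}\right)^{2} = \left(\sqrt{-6}\right)^{2} = \left(i \sqrt{6}\right)^{2} = -6$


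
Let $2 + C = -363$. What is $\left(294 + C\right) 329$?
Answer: $-23359$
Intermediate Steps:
$C = -365$ ($C = -2 - 363 = -365$)
$\left(294 + C\right) 329 = \left(294 - 365\right) 329 = \left(-71\right) 329 = -23359$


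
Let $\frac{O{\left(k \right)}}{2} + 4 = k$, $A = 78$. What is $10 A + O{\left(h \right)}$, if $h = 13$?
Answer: $798$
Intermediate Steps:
$O{\left(k \right)} = -8 + 2 k$
$10 A + O{\left(h \right)} = 10 \cdot 78 + \left(-8 + 2 \cdot 13\right) = 780 + \left(-8 + 26\right) = 780 + 18 = 798$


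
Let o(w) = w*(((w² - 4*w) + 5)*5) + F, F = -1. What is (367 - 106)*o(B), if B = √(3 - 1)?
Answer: -10701 + 9135*√2 ≈ 2217.8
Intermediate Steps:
B = √2 ≈ 1.4142
o(w) = -1 + w*(25 - 20*w + 5*w²) (o(w) = w*(((w² - 4*w) + 5)*5) - 1 = w*((5 + w² - 4*w)*5) - 1 = w*(25 - 20*w + 5*w²) - 1 = -1 + w*(25 - 20*w + 5*w²))
(367 - 106)*o(B) = (367 - 106)*(-1 - 20*(√2)² + 5*(√2)³ + 25*√2) = 261*(-1 - 20*2 + 5*(2*√2) + 25*√2) = 261*(-1 - 40 + 10*√2 + 25*√2) = 261*(-41 + 35*√2) = -10701 + 9135*√2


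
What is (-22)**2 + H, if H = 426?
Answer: 910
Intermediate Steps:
(-22)**2 + H = (-22)**2 + 426 = 484 + 426 = 910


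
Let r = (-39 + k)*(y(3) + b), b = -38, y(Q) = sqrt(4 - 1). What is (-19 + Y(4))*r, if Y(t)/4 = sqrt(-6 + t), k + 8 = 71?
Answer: 24*(19 - 4*I*sqrt(2))*(38 - sqrt(3)) ≈ 16538.0 - 4923.9*I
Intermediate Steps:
k = 63 (k = -8 + 71 = 63)
y(Q) = sqrt(3)
Y(t) = 4*sqrt(-6 + t)
r = -912 + 24*sqrt(3) (r = (-39 + 63)*(sqrt(3) - 38) = 24*(-38 + sqrt(3)) = -912 + 24*sqrt(3) ≈ -870.43)
(-19 + Y(4))*r = (-19 + 4*sqrt(-6 + 4))*(-912 + 24*sqrt(3)) = (-19 + 4*sqrt(-2))*(-912 + 24*sqrt(3)) = (-19 + 4*(I*sqrt(2)))*(-912 + 24*sqrt(3)) = (-19 + 4*I*sqrt(2))*(-912 + 24*sqrt(3)) = (-912 + 24*sqrt(3))*(-19 + 4*I*sqrt(2))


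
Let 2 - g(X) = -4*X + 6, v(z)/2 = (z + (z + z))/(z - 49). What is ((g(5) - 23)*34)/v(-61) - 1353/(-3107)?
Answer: -40423031/568581 ≈ -71.095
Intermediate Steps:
v(z) = 6*z/(-49 + z) (v(z) = 2*((z + (z + z))/(z - 49)) = 2*((z + 2*z)/(-49 + z)) = 2*((3*z)/(-49 + z)) = 2*(3*z/(-49 + z)) = 6*z/(-49 + z))
g(X) = -4 + 4*X (g(X) = 2 - (-4*X + 6) = 2 - (6 - 4*X) = 2 + (-6 + 4*X) = -4 + 4*X)
((g(5) - 23)*34)/v(-61) - 1353/(-3107) = (((-4 + 4*5) - 23)*34)/((6*(-61)/(-49 - 61))) - 1353/(-3107) = (((-4 + 20) - 23)*34)/((6*(-61)/(-110))) - 1353*(-1/3107) = ((16 - 23)*34)/((6*(-61)*(-1/110))) + 1353/3107 = (-7*34)/(183/55) + 1353/3107 = -238*55/183 + 1353/3107 = -13090/183 + 1353/3107 = -40423031/568581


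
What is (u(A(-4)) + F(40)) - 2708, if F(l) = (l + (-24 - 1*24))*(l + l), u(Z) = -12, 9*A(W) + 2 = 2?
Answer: -3360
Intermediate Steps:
A(W) = 0 (A(W) = -2/9 + (⅑)*2 = -2/9 + 2/9 = 0)
F(l) = 2*l*(-48 + l) (F(l) = (l + (-24 - 24))*(2*l) = (l - 48)*(2*l) = (-48 + l)*(2*l) = 2*l*(-48 + l))
(u(A(-4)) + F(40)) - 2708 = (-12 + 2*40*(-48 + 40)) - 2708 = (-12 + 2*40*(-8)) - 2708 = (-12 - 640) - 2708 = -652 - 2708 = -3360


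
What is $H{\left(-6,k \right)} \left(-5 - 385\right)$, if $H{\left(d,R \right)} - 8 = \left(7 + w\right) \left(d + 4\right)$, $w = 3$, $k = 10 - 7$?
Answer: $4680$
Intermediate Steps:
$k = 3$
$H{\left(d,R \right)} = 48 + 10 d$ ($H{\left(d,R \right)} = 8 + \left(7 + 3\right) \left(d + 4\right) = 8 + 10 \left(4 + d\right) = 8 + \left(40 + 10 d\right) = 48 + 10 d$)
$H{\left(-6,k \right)} \left(-5 - 385\right) = \left(48 + 10 \left(-6\right)\right) \left(-5 - 385\right) = \left(48 - 60\right) \left(-390\right) = \left(-12\right) \left(-390\right) = 4680$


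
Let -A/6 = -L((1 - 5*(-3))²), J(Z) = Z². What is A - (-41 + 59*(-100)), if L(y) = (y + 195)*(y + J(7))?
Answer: 831271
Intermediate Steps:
L(y) = (49 + y)*(195 + y) (L(y) = (y + 195)*(y + 7²) = (195 + y)*(y + 49) = (195 + y)*(49 + y) = (49 + y)*(195 + y))
A = 825330 (A = -(-6)*(9555 + ((1 - 5*(-3))²)² + 244*(1 - 5*(-3))²) = -(-6)*(9555 + ((1 + 15)²)² + 244*(1 + 15)²) = -(-6)*(9555 + (16²)² + 244*16²) = -(-6)*(9555 + 256² + 244*256) = -(-6)*(9555 + 65536 + 62464) = -(-6)*137555 = -6*(-137555) = 825330)
A - (-41 + 59*(-100)) = 825330 - (-41 + 59*(-100)) = 825330 - (-41 - 5900) = 825330 - 1*(-5941) = 825330 + 5941 = 831271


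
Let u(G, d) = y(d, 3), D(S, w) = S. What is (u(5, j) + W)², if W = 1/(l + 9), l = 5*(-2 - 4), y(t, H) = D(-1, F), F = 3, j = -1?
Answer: 484/441 ≈ 1.0975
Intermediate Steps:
y(t, H) = -1
u(G, d) = -1
l = -30 (l = 5*(-6) = -30)
W = -1/21 (W = 1/(-30 + 9) = 1/(-21) = -1/21 ≈ -0.047619)
(u(5, j) + W)² = (-1 - 1/21)² = (-22/21)² = 484/441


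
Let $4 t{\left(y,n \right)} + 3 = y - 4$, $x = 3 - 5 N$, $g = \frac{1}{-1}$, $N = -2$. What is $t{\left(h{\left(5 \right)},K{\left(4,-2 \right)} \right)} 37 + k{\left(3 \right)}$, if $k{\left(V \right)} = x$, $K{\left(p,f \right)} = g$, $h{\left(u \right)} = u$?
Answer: $- \frac{11}{2} \approx -5.5$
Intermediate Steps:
$g = -1$
$x = 13$ ($x = 3 - -10 = 3 + 10 = 13$)
$K{\left(p,f \right)} = -1$
$t{\left(y,n \right)} = - \frac{7}{4} + \frac{y}{4}$ ($t{\left(y,n \right)} = - \frac{3}{4} + \frac{y - 4}{4} = - \frac{3}{4} + \frac{-4 + y}{4} = - \frac{3}{4} + \left(-1 + \frac{y}{4}\right) = - \frac{7}{4} + \frac{y}{4}$)
$k{\left(V \right)} = 13$
$t{\left(h{\left(5 \right)},K{\left(4,-2 \right)} \right)} 37 + k{\left(3 \right)} = \left(- \frac{7}{4} + \frac{1}{4} \cdot 5\right) 37 + 13 = \left(- \frac{7}{4} + \frac{5}{4}\right) 37 + 13 = \left(- \frac{1}{2}\right) 37 + 13 = - \frac{37}{2} + 13 = - \frac{11}{2}$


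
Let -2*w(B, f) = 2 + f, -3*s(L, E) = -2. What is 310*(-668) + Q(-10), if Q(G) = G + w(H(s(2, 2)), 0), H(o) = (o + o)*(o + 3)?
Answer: -207091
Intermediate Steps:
s(L, E) = ⅔ (s(L, E) = -⅓*(-2) = ⅔)
H(o) = 2*o*(3 + o) (H(o) = (2*o)*(3 + o) = 2*o*(3 + o))
w(B, f) = -1 - f/2 (w(B, f) = -(2 + f)/2 = -1 - f/2)
Q(G) = -1 + G (Q(G) = G + (-1 - ½*0) = G + (-1 + 0) = G - 1 = -1 + G)
310*(-668) + Q(-10) = 310*(-668) + (-1 - 10) = -207080 - 11 = -207091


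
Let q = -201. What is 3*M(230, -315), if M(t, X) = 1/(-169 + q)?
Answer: -3/370 ≈ -0.0081081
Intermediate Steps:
M(t, X) = -1/370 (M(t, X) = 1/(-169 - 201) = 1/(-370) = -1/370)
3*M(230, -315) = 3*(-1/370) = -3/370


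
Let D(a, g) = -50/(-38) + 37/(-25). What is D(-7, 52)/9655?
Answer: -78/4586125 ≈ -1.7008e-5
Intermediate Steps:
D(a, g) = -78/475 (D(a, g) = -50*(-1/38) + 37*(-1/25) = 25/19 - 37/25 = -78/475)
D(-7, 52)/9655 = -78/475/9655 = -78/475*1/9655 = -78/4586125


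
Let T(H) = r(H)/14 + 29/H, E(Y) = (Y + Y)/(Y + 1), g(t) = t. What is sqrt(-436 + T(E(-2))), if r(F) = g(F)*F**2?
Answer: I*sqrt(83139)/14 ≈ 20.596*I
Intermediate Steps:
r(F) = F**3 (r(F) = F*F**2 = F**3)
E(Y) = 2*Y/(1 + Y) (E(Y) = (2*Y)/(1 + Y) = 2*Y/(1 + Y))
T(H) = 29/H + H**3/14 (T(H) = H**3/14 + 29/H = 29/H + H**3/14)
sqrt(-436 + T(E(-2))) = sqrt(-436 + (406 + (2*(-2)/(1 - 2))**4)/(14*((2*(-2)/(1 - 2))))) = sqrt(-436 + (406 + (2*(-2)/(-1))**4)/(14*((2*(-2)/(-1))))) = sqrt(-436 + (406 + (2*(-2)*(-1))**4)/(14*((2*(-2)*(-1))))) = sqrt(-436 + (1/14)*(406 + 4**4)/4) = sqrt(-436 + (1/14)*(1/4)*(406 + 256)) = sqrt(-436 + (1/14)*(1/4)*662) = sqrt(-436 + 331/28) = sqrt(-11877/28) = I*sqrt(83139)/14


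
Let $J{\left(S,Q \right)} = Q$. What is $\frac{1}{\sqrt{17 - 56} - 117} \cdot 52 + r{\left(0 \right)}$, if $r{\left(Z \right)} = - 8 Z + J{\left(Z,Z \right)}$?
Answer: $- \frac{39}{88} - \frac{i \sqrt{39}}{264} \approx -0.44318 - 0.023655 i$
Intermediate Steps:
$r{\left(Z \right)} = - 7 Z$ ($r{\left(Z \right)} = - 8 Z + Z = - 7 Z$)
$\frac{1}{\sqrt{17 - 56} - 117} \cdot 52 + r{\left(0 \right)} = \frac{1}{\sqrt{17 - 56} - 117} \cdot 52 - 0 = \frac{1}{\sqrt{-39} - 117} \cdot 52 + 0 = \frac{1}{i \sqrt{39} - 117} \cdot 52 + 0 = \frac{1}{-117 + i \sqrt{39}} \cdot 52 + 0 = \frac{52}{-117 + i \sqrt{39}} + 0 = \frac{52}{-117 + i \sqrt{39}}$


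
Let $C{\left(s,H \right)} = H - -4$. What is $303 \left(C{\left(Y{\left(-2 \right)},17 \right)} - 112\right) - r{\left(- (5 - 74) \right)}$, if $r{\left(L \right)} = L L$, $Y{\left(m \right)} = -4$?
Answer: $-32334$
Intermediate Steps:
$C{\left(s,H \right)} = 4 + H$ ($C{\left(s,H \right)} = H + 4 = 4 + H$)
$r{\left(L \right)} = L^{2}$
$303 \left(C{\left(Y{\left(-2 \right)},17 \right)} - 112\right) - r{\left(- (5 - 74) \right)} = 303 \left(\left(4 + 17\right) - 112\right) - \left(- (5 - 74)\right)^{2} = 303 \left(21 - 112\right) - \left(- (5 - 74)\right)^{2} = 303 \left(-91\right) - \left(\left(-1\right) \left(-69\right)\right)^{2} = -27573 - 69^{2} = -27573 - 4761 = -32334$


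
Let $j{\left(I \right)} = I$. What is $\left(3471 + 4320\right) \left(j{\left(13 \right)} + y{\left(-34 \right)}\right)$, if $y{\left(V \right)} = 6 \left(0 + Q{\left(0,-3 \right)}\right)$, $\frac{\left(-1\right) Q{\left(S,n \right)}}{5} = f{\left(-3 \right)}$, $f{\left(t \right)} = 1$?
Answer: $-132447$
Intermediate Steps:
$Q{\left(S,n \right)} = -5$ ($Q{\left(S,n \right)} = \left(-5\right) 1 = -5$)
$y{\left(V \right)} = -30$ ($y{\left(V \right)} = 6 \left(0 - 5\right) = 6 \left(-5\right) = -30$)
$\left(3471 + 4320\right) \left(j{\left(13 \right)} + y{\left(-34 \right)}\right) = \left(3471 + 4320\right) \left(13 - 30\right) = 7791 \left(-17\right) = -132447$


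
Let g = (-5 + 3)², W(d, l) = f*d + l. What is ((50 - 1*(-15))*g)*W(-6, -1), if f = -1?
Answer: 1300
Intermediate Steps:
W(d, l) = l - d (W(d, l) = -d + l = l - d)
g = 4 (g = (-2)² = 4)
((50 - 1*(-15))*g)*W(-6, -1) = ((50 - 1*(-15))*4)*(-1 - 1*(-6)) = ((50 + 15)*4)*(-1 + 6) = (65*4)*5 = 260*5 = 1300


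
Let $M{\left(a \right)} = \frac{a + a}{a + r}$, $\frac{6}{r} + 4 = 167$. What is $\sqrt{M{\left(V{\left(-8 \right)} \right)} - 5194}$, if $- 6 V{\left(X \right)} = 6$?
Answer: $\frac{2 i \sqrt{31993931}}{157} \approx 72.055 i$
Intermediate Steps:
$r = \frac{6}{163}$ ($r = \frac{6}{-4 + 167} = \frac{6}{163} \approx 0.03681$)
$V{\left(X \right)} = -1$ ($V{\left(X \right)} = \left(- \frac{1}{6}\right) 6 = -1$)
$M{\left(a \right)} = \frac{2 a}{\frac{6}{163} + a}$ ($M{\left(a \right)} = \frac{a + a}{a + \frac{6}{163}} = \frac{2 a}{\frac{6}{163} + a}$)
$\sqrt{M{\left(V{\left(-8 \right)} \right)} - 5194} = \sqrt{326 \left(-1\right) \frac{1}{6 + 163 \left(-1\right)} - 5194} = \sqrt{326 \left(-1\right) \frac{1}{6 - 163} - 5194} = \sqrt{326 \left(-1\right) \frac{1}{-157} - 5194} = \sqrt{326 \left(-1\right) \left(- \frac{1}{157}\right) - 5194} = \sqrt{\frac{326}{157} - 5194} = \sqrt{- \frac{815132}{157}} = \frac{2 i \sqrt{31993931}}{157}$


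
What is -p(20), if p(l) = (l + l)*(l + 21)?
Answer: -1640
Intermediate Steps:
p(l) = 2*l*(21 + l) (p(l) = (2*l)*(21 + l) = 2*l*(21 + l))
-p(20) = -2*20*(21 + 20) = -2*20*41 = -1*1640 = -1640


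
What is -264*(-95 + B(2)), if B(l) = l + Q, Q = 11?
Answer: 21648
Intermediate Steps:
B(l) = 11 + l (B(l) = l + 11 = 11 + l)
-264*(-95 + B(2)) = -264*(-95 + (11 + 2)) = -264*(-95 + 13) = -264*(-82) = 21648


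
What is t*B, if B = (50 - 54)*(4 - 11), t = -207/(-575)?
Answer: 252/25 ≈ 10.080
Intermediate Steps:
t = 9/25 (t = -207*(-1/575) = 9/25 ≈ 0.36000)
B = 28 (B = -4*(-7) = 28)
t*B = (9/25)*28 = 252/25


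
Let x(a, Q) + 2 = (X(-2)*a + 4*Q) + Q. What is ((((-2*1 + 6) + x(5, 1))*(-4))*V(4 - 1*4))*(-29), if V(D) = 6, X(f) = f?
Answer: -2088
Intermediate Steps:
x(a, Q) = -2 - 2*a + 5*Q (x(a, Q) = -2 + ((-2*a + 4*Q) + Q) = -2 + (-2*a + 5*Q) = -2 - 2*a + 5*Q)
((((-2*1 + 6) + x(5, 1))*(-4))*V(4 - 1*4))*(-29) = ((((-2*1 + 6) + (-2 - 2*5 + 5*1))*(-4))*6)*(-29) = ((((-2 + 6) + (-2 - 10 + 5))*(-4))*6)*(-29) = (((4 - 7)*(-4))*6)*(-29) = (-3*(-4)*6)*(-29) = (12*6)*(-29) = 72*(-29) = -2088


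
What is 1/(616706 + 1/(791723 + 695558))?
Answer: 1487281/917215116387 ≈ 1.6215e-6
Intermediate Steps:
1/(616706 + 1/(791723 + 695558)) = 1/(616706 + 1/1487281) = 1/(917215116387/1487281) = 1487281/917215116387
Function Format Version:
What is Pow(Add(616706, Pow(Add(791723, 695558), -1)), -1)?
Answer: Rational(1487281, 917215116387) ≈ 1.6215e-6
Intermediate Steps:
Pow(Add(616706, Pow(Add(791723, 695558), -1)), -1) = Pow(Add(616706, Pow(1487281, -1)), -1) = Pow(Add(616706, Rational(1, 1487281)), -1) = Pow(Rational(917215116387, 1487281), -1) = Rational(1487281, 917215116387)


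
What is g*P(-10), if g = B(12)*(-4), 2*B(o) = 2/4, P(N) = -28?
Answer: 28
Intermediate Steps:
B(o) = ¼ (B(o) = (2/4)/2 = (2*(¼))/2 = (½)*(½) = ¼)
g = -1 (g = (¼)*(-4) = -1)
g*P(-10) = -1*(-28) = 28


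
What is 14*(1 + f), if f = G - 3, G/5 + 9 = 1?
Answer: -588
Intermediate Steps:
G = -40 (G = -45 + 5*1 = -45 + 5 = -40)
f = -43 (f = -40 - 3 = -43)
14*(1 + f) = 14*(1 - 43) = 14*(-42) = -588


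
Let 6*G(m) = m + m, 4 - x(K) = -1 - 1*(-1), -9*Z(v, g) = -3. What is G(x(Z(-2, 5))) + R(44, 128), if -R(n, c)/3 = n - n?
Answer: 4/3 ≈ 1.3333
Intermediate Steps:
Z(v, g) = ⅓ (Z(v, g) = -⅑*(-3) = ⅓)
R(n, c) = 0 (R(n, c) = -3*(n - n) = -3*0 = 0)
x(K) = 4 (x(K) = 4 - (-1 - 1*(-1)) = 4 - (-1 + 1) = 4 - 1*0 = 4 + 0 = 4)
G(m) = m/3 (G(m) = (m + m)/6 = (2*m)/6 = m/3)
G(x(Z(-2, 5))) + R(44, 128) = (⅓)*4 + 0 = 4/3 + 0 = 4/3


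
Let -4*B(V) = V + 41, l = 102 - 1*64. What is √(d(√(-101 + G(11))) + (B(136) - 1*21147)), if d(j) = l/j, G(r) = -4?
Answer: √(-934534125 - 15960*I*√105)/210 ≈ 0.012737 - 145.57*I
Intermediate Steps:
l = 38 (l = 102 - 64 = 38)
B(V) = -41/4 - V/4 (B(V) = -(V + 41)/4 = -(41 + V)/4 = -41/4 - V/4)
d(j) = 38/j
√(d(√(-101 + G(11))) + (B(136) - 1*21147)) = √(38/(√(-101 - 4)) + ((-41/4 - ¼*136) - 1*21147)) = √(38/(√(-105)) + ((-41/4 - 34) - 21147)) = √(38/((I*√105)) + (-177/4 - 21147)) = √(38*(-I*√105/105) - 84765/4) = √(-38*I*√105/105 - 84765/4) = √(-84765/4 - 38*I*√105/105)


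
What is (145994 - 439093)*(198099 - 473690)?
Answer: 80775446509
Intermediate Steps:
(145994 - 439093)*(198099 - 473690) = -293099*(-275591) = 80775446509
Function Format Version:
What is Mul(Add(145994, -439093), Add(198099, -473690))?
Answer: 80775446509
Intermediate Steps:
Mul(Add(145994, -439093), Add(198099, -473690)) = Mul(-293099, -275591) = 80775446509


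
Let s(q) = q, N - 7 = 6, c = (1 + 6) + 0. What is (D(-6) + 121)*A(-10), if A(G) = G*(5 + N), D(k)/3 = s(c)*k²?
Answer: -157860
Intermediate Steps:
c = 7 (c = 7 + 0 = 7)
N = 13 (N = 7 + 6 = 13)
D(k) = 21*k² (D(k) = 3*(7*k²) = 21*k²)
A(G) = 18*G (A(G) = G*(5 + 13) = G*18 = 18*G)
(D(-6) + 121)*A(-10) = (21*(-6)² + 121)*(18*(-10)) = (21*36 + 121)*(-180) = (756 + 121)*(-180) = 877*(-180) = -157860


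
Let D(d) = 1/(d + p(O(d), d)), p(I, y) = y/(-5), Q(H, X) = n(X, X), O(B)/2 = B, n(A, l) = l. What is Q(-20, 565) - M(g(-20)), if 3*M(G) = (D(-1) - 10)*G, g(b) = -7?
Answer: 2155/4 ≈ 538.75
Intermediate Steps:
O(B) = 2*B
Q(H, X) = X
p(I, y) = -y/5 (p(I, y) = y*(-⅕) = -y/5)
D(d) = 5/(4*d) (D(d) = 1/(d - d/5) = 1/(4*d/5) = 5/(4*d))
M(G) = -15*G/4 (M(G) = (((5/4)/(-1) - 10)*G)/3 = (((5/4)*(-1) - 10)*G)/3 = ((-5/4 - 10)*G)/3 = (-45*G/4)/3 = -15*G/4)
Q(-20, 565) - M(g(-20)) = 565 - (-15)*(-7)/4 = 565 - 1*105/4 = 565 - 105/4 = 2155/4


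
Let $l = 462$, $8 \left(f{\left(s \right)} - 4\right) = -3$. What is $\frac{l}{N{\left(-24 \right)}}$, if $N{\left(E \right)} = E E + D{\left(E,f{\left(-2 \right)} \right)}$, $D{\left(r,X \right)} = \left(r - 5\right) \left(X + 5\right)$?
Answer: $\frac{112}{79} \approx 1.4177$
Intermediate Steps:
$f{\left(s \right)} = \frac{29}{8}$ ($f{\left(s \right)} = 4 + \frac{1}{8} \left(-3\right) = 4 - \frac{3}{8} = \frac{29}{8}$)
$D{\left(r,X \right)} = \left(-5 + r\right) \left(5 + X\right)$
$N{\left(E \right)} = - \frac{345}{8} + E^{2} + \frac{69 E}{8}$ ($N{\left(E \right)} = E E + \left(-25 - \frac{145}{8} + 5 E + \frac{29 E}{8}\right) = E^{2} + \left(-25 - \frac{145}{8} + 5 E + \frac{29 E}{8}\right) = E^{2} + \left(- \frac{345}{8} + \frac{69 E}{8}\right) = - \frac{345}{8} + E^{2} + \frac{69 E}{8}$)
$\frac{l}{N{\left(-24 \right)}} = \frac{462}{- \frac{345}{8} + \left(-24\right)^{2} + \frac{69}{8} \left(-24\right)} = \frac{462}{- \frac{345}{8} + 576 - 207} = \frac{462}{\frac{2607}{8}} = 462 \cdot \frac{8}{2607} = \frac{112}{79}$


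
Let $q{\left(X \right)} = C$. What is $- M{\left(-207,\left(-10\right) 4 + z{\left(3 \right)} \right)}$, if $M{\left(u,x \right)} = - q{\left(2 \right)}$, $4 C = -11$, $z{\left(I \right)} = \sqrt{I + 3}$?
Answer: $- \frac{11}{4} \approx -2.75$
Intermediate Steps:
$z{\left(I \right)} = \sqrt{3 + I}$
$C = - \frac{11}{4}$ ($C = \frac{1}{4} \left(-11\right) = - \frac{11}{4} \approx -2.75$)
$q{\left(X \right)} = - \frac{11}{4}$
$M{\left(u,x \right)} = \frac{11}{4}$ ($M{\left(u,x \right)} = \left(-1\right) \left(- \frac{11}{4}\right) = \frac{11}{4}$)
$- M{\left(-207,\left(-10\right) 4 + z{\left(3 \right)} \right)} = \left(-1\right) \frac{11}{4} = - \frac{11}{4}$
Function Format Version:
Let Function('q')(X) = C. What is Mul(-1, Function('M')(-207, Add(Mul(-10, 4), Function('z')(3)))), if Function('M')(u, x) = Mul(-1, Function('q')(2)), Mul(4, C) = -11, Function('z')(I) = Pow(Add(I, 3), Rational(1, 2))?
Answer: Rational(-11, 4) ≈ -2.7500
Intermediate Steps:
Function('z')(I) = Pow(Add(3, I), Rational(1, 2))
C = Rational(-11, 4) (C = Mul(Rational(1, 4), -11) = Rational(-11, 4) ≈ -2.7500)
Function('q')(X) = Rational(-11, 4)
Function('M')(u, x) = Rational(11, 4) (Function('M')(u, x) = Mul(-1, Rational(-11, 4)) = Rational(11, 4))
Mul(-1, Function('M')(-207, Add(Mul(-10, 4), Function('z')(3)))) = Mul(-1, Rational(11, 4)) = Rational(-11, 4)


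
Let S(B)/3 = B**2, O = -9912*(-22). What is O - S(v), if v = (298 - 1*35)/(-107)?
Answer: 2496407229/11449 ≈ 2.1805e+5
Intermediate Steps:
v = -263/107 (v = (298 - 35)*(-1/107) = 263*(-1/107) = -263/107 ≈ -2.4579)
O = 218064
S(B) = 3*B**2
O - S(v) = 218064 - 3*(-263/107)**2 = 218064 - 3*69169/11449 = 218064 - 1*207507/11449 = 218064 - 207507/11449 = 2496407229/11449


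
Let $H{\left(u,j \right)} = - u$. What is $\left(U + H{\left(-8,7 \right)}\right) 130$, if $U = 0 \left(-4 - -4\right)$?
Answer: $1040$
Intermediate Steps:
$U = 0$ ($U = 0 \left(-4 + 4\right) = 0 \cdot 0 = 0$)
$\left(U + H{\left(-8,7 \right)}\right) 130 = \left(0 - -8\right) 130 = \left(0 + 8\right) 130 = 8 \cdot 130 = 1040$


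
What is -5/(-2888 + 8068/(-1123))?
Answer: 5615/3251292 ≈ 0.0017270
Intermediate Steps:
-5/(-2888 + 8068/(-1123)) = -5/(-2888 + 8068*(-1/1123)) = -5/(-2888 - 8068/1123) = -5/(-3251292/1123) = -1123/3251292*(-5) = 5615/3251292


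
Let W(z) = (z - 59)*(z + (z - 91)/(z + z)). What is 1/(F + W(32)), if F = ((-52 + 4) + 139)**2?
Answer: 64/476281 ≈ 0.00013437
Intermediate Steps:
W(z) = (-59 + z)*(z + (-91 + z)/(2*z)) (W(z) = (-59 + z)*(z + (-91 + z)/((2*z))) = (-59 + z)*(z + (-91 + z)*(1/(2*z))) = (-59 + z)*(z + (-91 + z)/(2*z)))
F = 8281 (F = (-48 + 139)**2 = 91**2 = 8281)
1/(F + W(32)) = 1/(8281 + (-75 + 32**2 - 117/2*32 + (5369/2)/32)) = 1/(8281 + (-75 + 1024 - 1872 + (5369/2)*(1/32))) = 1/(8281 + (-75 + 1024 - 1872 + 5369/64)) = 1/(8281 - 53703/64) = 1/(476281/64) = 64/476281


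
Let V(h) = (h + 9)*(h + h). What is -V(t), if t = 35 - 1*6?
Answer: -2204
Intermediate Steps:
t = 29 (t = 35 - 6 = 29)
V(h) = 2*h*(9 + h) (V(h) = (9 + h)*(2*h) = 2*h*(9 + h))
-V(t) = -2*29*(9 + 29) = -2*29*38 = -1*2204 = -2204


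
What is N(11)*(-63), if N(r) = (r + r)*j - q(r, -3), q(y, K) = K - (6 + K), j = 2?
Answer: -3150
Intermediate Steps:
q(y, K) = -6 (q(y, K) = K + (-6 - K) = -6)
N(r) = 6 + 4*r (N(r) = (r + r)*2 - 1*(-6) = (2*r)*2 + 6 = 4*r + 6 = 6 + 4*r)
N(11)*(-63) = (6 + 4*11)*(-63) = (6 + 44)*(-63) = 50*(-63) = -3150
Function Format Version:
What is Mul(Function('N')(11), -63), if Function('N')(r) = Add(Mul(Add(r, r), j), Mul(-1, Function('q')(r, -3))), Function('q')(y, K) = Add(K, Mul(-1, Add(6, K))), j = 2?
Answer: -3150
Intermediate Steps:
Function('q')(y, K) = -6 (Function('q')(y, K) = Add(K, Add(-6, Mul(-1, K))) = -6)
Function('N')(r) = Add(6, Mul(4, r)) (Function('N')(r) = Add(Mul(Add(r, r), 2), Mul(-1, -6)) = Add(Mul(Mul(2, r), 2), 6) = Add(Mul(4, r), 6) = Add(6, Mul(4, r)))
Mul(Function('N')(11), -63) = Mul(Add(6, Mul(4, 11)), -63) = Mul(Add(6, 44), -63) = Mul(50, -63) = -3150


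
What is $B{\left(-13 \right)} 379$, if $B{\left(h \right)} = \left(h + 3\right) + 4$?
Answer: $-2274$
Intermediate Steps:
$B{\left(h \right)} = 7 + h$ ($B{\left(h \right)} = \left(3 + h\right) + 4 = 7 + h$)
$B{\left(-13 \right)} 379 = \left(7 - 13\right) 379 = \left(-6\right) 379 = -2274$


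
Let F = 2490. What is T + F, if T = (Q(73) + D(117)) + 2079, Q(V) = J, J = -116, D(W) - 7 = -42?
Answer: 4418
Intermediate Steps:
D(W) = -35 (D(W) = 7 - 42 = -35)
Q(V) = -116
T = 1928 (T = (-116 - 35) + 2079 = -151 + 2079 = 1928)
T + F = 1928 + 2490 = 4418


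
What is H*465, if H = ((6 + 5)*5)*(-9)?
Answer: -230175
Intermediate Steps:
H = -495 (H = (11*5)*(-9) = 55*(-9) = -495)
H*465 = -495*465 = -230175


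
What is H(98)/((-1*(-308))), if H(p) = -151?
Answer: -151/308 ≈ -0.49026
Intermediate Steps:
H(98)/((-1*(-308))) = -151/((-1*(-308))) = -151/308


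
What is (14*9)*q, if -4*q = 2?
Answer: -63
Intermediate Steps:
q = -½ (q = -¼*2 = -½ ≈ -0.50000)
(14*9)*q = (14*9)*(-½) = 126*(-½) = -63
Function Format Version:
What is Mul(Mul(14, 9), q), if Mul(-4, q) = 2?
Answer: -63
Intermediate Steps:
q = Rational(-1, 2) (q = Mul(Rational(-1, 4), 2) = Rational(-1, 2) ≈ -0.50000)
Mul(Mul(14, 9), q) = Mul(Mul(14, 9), Rational(-1, 2)) = Mul(126, Rational(-1, 2)) = -63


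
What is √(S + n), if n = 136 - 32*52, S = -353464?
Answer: 4*I*√22187 ≈ 595.81*I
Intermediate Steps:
n = -1528 (n = 136 - 1664 = -1528)
√(S + n) = √(-353464 - 1528) = √(-354992) = 4*I*√22187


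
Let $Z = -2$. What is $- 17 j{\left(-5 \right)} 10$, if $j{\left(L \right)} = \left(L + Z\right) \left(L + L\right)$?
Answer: $-11900$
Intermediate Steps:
$j{\left(L \right)} = 2 L \left(-2 + L\right)$ ($j{\left(L \right)} = \left(L - 2\right) \left(L + L\right) = \left(-2 + L\right) 2 L = 2 L \left(-2 + L\right)$)
$- 17 j{\left(-5 \right)} 10 = - 17 \cdot 2 \left(-5\right) \left(-2 - 5\right) 10 = - 17 \cdot 2 \left(-5\right) \left(-7\right) 10 = \left(-17\right) 70 \cdot 10 = \left(-1190\right) 10 = -11900$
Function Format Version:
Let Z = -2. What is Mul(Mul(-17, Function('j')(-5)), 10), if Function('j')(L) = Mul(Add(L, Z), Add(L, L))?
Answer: -11900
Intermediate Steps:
Function('j')(L) = Mul(2, L, Add(-2, L)) (Function('j')(L) = Mul(Add(L, -2), Add(L, L)) = Mul(Add(-2, L), Mul(2, L)) = Mul(2, L, Add(-2, L)))
Mul(Mul(-17, Function('j')(-5)), 10) = Mul(Mul(-17, Mul(2, -5, Add(-2, -5))), 10) = Mul(Mul(-17, Mul(2, -5, -7)), 10) = Mul(Mul(-17, 70), 10) = Mul(-1190, 10) = -11900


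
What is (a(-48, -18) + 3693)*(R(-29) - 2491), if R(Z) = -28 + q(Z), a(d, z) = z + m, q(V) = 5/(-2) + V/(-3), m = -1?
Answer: -27685427/3 ≈ -9.2285e+6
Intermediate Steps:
q(V) = -5/2 - V/3 (q(V) = 5*(-½) + V*(-⅓) = -5/2 - V/3)
a(d, z) = -1 + z (a(d, z) = z - 1 = -1 + z)
R(Z) = -61/2 - Z/3 (R(Z) = -28 + (-5/2 - Z/3) = -61/2 - Z/3)
(a(-48, -18) + 3693)*(R(-29) - 2491) = ((-1 - 18) + 3693)*((-61/2 - ⅓*(-29)) - 2491) = (-19 + 3693)*((-61/2 + 29/3) - 2491) = 3674*(-125/6 - 2491) = 3674*(-15071/6) = -27685427/3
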